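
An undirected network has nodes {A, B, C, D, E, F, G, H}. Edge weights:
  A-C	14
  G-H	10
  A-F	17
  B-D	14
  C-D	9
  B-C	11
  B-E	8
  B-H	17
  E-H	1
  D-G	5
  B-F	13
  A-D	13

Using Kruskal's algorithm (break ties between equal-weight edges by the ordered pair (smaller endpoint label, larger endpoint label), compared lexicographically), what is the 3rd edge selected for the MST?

B-E

Kruskal's algorithm — process edges by increasing weight (ties by edge label):
E-H (1): add — endpoints in different components.
D-G (5): add — endpoints in different components.
B-E (8): add — endpoints in different components.
C-D (9): add — endpoints in different components.
G-H (10): add — endpoints in different components.
B-C (11): skip — B and C already connected.
A-D (13): add — endpoints in different components.
B-F (13): add — endpoints in different components.
The 3rd edge added is B-E.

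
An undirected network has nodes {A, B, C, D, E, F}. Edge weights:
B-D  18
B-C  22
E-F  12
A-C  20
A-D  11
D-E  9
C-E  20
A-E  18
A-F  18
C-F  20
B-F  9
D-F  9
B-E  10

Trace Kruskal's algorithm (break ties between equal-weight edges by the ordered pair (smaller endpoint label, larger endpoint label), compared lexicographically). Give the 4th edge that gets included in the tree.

Kruskal's algorithm — process edges by increasing weight (ties by edge label):
B-F (9): add — endpoints in different components.
D-E (9): add — endpoints in different components.
D-F (9): add — endpoints in different components.
B-E (10): skip — B and E already connected.
A-D (11): add — endpoints in different components.
E-F (12): skip — E and F already connected.
A-E (18): skip — A and E already connected.
A-F (18): skip — A and F already connected.
B-D (18): skip — B and D already connected.
A-C (20): add — endpoints in different components.
The 4th edge added is A-D.

A-D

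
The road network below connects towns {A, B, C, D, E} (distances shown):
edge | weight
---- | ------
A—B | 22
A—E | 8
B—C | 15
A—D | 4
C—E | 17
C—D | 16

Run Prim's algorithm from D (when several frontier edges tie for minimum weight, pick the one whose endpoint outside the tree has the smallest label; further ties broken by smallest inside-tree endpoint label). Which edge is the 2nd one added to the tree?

A-E

Prim's algorithm from D:
Step 1: cheapest edge leaving the tree is A—D (4); add A.
Step 2: cheapest edge leaving the tree is A—E (8); add E.
Step 3: cheapest edge leaving the tree is C—D (16); add C.
Step 4: cheapest edge leaving the tree is B—C (15); add B.
The 2nd edge added is A—E.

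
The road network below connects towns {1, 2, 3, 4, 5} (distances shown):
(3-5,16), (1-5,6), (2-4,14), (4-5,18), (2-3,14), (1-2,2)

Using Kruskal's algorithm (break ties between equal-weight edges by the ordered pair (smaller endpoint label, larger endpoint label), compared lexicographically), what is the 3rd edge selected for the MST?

2-3

Kruskal: consider edges lightest-first.
1-2 (2): add. Components now {1,2} {3} {4} {5}
1-5 (6): add. Components now {1,2,5} {3} {4}
2-3 (14): add. Components now {1,2,3,5} {4}
2-4 (14): add. Components now {1,2,3,4,5}
The 3rd edge added is 2-3.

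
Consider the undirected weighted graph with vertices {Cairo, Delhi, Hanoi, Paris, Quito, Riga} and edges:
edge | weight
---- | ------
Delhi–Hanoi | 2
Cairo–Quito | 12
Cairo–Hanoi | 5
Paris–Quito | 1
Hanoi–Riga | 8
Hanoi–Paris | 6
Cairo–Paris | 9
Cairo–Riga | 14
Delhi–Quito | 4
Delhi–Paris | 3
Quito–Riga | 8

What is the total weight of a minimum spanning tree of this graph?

19

Prim's algorithm from Riga:
Step 1: cheapest edge leaving the tree is Hanoi–Riga (8); add Hanoi.
Step 2: cheapest edge leaving the tree is Delhi–Hanoi (2); add Delhi.
Step 3: cheapest edge leaving the tree is Delhi–Paris (3); add Paris.
Step 4: cheapest edge leaving the tree is Paris–Quito (1); add Quito.
Step 5: cheapest edge leaving the tree is Cairo–Hanoi (5); add Cairo.
MST edges: Hanoi–Riga, Delhi–Hanoi, Delhi–Paris, Paris–Quito, Cairo–Hanoi; total weight 8+2+3+1+5 = 19.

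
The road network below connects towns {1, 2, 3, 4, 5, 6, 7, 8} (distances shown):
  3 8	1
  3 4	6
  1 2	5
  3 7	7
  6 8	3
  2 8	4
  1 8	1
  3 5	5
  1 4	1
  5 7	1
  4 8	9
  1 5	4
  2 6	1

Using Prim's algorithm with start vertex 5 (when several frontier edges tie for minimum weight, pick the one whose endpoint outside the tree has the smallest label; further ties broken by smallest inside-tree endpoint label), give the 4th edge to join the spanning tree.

1-8

Grow the tree from 5 using Prim:
Step 1: frontier [5 7 1, 1 5 4, 3 5 5] → take 5 7 (1); add 7.
Step 2: frontier [1 5 4, 3 5 5, 3 7 7] → take 1 5 (4); add 1.
Step 3: frontier [1 4 1, 1 8 1, 1 2 5, 3 5 5, 3 7 7] → take 1 4 (1); add 4.
Step 4: frontier [1 8 1, 1 2 5, 3 4 6, 4 8 9, 3 5 5, 3 7 7] → take 1 8 (1); add 8.
Step 5: frontier [1 2 5, 3 4 6, 3 5 5, 3 7 7, 3 8 1, 6 8 3, 2 8 4] → take 3 8 (1); add 3.
Step 6: frontier [1 2 5, 6 8 3, 2 8 4] → take 6 8 (3); add 6.
Step 7: frontier [1 2 5, 2 6 1, 2 8 4] → take 2 6 (1); add 2.
The 4th edge added is 1 8.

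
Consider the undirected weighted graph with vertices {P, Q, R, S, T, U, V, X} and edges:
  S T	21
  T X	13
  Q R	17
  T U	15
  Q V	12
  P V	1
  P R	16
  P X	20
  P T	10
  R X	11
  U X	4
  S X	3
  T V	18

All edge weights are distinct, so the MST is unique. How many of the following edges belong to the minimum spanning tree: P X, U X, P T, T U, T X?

3

Kruskal's algorithm — process edges by increasing weight (ties by edge label):
P V (1): add — endpoints in different components.
S X (3): add — endpoints in different components.
U X (4): add — endpoints in different components.
P T (10): add — endpoints in different components.
R X (11): add — endpoints in different components.
Q V (12): add — endpoints in different components.
T X (13): add — endpoints in different components.
MST edge set: {P V, S X, U X, P T, R X, Q V, T X}.
Of the listed edges, {U X, P T, T X} are in the MST → 3.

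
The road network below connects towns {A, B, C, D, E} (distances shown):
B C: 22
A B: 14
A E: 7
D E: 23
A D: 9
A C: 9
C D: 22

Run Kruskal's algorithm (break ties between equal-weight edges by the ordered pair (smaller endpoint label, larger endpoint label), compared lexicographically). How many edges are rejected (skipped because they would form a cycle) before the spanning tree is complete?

0

Kruskal: consider edges lightest-first.
A E (7): add. Components now {A,E} {B} {C} {D}
A C (9): add. Components now {A,C,E} {B} {D}
A D (9): add. Components now {A,C,D,E} {B}
A B (14): add. Components now {A,B,C,D,E}
Edges rejected before the tree was complete: 0.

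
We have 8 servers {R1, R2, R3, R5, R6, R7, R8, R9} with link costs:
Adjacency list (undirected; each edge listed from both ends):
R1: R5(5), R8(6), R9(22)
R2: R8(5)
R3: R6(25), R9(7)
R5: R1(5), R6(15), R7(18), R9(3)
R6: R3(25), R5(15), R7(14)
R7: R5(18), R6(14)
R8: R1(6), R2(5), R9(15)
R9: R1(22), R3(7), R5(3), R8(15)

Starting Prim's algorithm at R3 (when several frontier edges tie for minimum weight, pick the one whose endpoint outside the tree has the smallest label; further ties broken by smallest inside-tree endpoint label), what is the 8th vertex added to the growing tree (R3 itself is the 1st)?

Grow the tree from R3 using Prim:
Step 1: cheapest edge leaving the tree is R3—R9 (7); add R9.
Step 2: cheapest edge leaving the tree is R5—R9 (3); add R5.
Step 3: cheapest edge leaving the tree is R1—R5 (5); add R1.
Step 4: cheapest edge leaving the tree is R1—R8 (6); add R8.
Step 5: cheapest edge leaving the tree is R2—R8 (5); add R2.
Step 6: cheapest edge leaving the tree is R5—R6 (15); add R6.
Step 7: cheapest edge leaving the tree is R6—R7 (14); add R7.
Vertex order: R3, R9, R5, R1, R8, R2, R6, R7. The 8th vertex is R7.

R7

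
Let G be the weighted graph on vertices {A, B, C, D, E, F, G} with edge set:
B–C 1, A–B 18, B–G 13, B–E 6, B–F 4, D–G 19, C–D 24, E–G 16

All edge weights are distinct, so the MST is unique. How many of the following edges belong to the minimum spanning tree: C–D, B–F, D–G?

Kruskal: consider edges lightest-first.
B–C (1): add. Components now {A} {B,C} {D} {E} {F} {G}
B–F (4): add. Components now {A} {B,C,F} {D} {E} {G}
B–E (6): add. Components now {A} {B,C,E,F} {D} {G}
B–G (13): add. Components now {A} {B,C,E,F,G} {D}
E–G (16): skip — E and G already connected.
A–B (18): add. Components now {A,B,C,E,F,G} {D}
D–G (19): add. Components now {A,B,C,D,E,F,G}
MST edge set: {B–C, B–F, B–E, B–G, A–B, D–G}.
Of the listed edges, {B–F, D–G} are in the MST → 2.

2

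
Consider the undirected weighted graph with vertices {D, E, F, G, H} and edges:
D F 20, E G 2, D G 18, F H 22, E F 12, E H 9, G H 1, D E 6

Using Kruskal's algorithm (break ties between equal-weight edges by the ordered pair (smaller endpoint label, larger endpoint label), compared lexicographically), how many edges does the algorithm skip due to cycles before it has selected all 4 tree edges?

1

Kruskal: consider edges lightest-first.
G H (1): add. Components now {D} {E} {F} {G,H}
E G (2): add. Components now {D} {E,G,H} {F}
D E (6): add. Components now {D,E,G,H} {F}
E H (9): skip — E and H already connected.
E F (12): add. Components now {D,E,F,G,H}
Edges rejected before the tree was complete: 1.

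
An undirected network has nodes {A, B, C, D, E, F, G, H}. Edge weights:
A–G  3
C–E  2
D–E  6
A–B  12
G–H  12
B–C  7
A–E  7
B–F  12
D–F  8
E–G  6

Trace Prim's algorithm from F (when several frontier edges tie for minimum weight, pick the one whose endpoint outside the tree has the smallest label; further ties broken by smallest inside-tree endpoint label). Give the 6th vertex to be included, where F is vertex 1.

A

Prim, starting at F.
Step 1: cheapest edge leaving the tree is D–F (8); add D.
Step 2: cheapest edge leaving the tree is D–E (6); add E.
Step 3: cheapest edge leaving the tree is C–E (2); add C.
Step 4: cheapest edge leaving the tree is E–G (6); add G.
Step 5: cheapest edge leaving the tree is A–G (3); add A.
Step 6: cheapest edge leaving the tree is B–C (7); add B.
Step 7: cheapest edge leaving the tree is G–H (12); add H.
Vertex order: F, D, E, C, G, A, B, H. The 6th vertex is A.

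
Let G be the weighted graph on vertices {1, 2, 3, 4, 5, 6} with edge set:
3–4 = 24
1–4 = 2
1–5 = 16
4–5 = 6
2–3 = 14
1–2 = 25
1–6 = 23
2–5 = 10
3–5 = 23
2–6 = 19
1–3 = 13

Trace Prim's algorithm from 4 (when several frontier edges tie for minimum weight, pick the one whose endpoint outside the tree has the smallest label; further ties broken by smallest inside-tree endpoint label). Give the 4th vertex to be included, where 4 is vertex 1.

2

Grow the tree from 4 using Prim:
Step 1: frontier [1–4 2, 4–5 6, 3–4 24] → take 1–4 (2); add 1.
Step 2: frontier [1–3 13, 1–5 16, 1–6 23, 1–2 25, 4–5 6, 3–4 24] → take 4–5 (6); add 5.
Step 3: frontier [1–3 13, 1–6 23, 1–2 25, 3–4 24, 2–5 10, 3–5 23] → take 2–5 (10); add 2.
Step 4: frontier [1–3 13, 1–6 23, 2–3 14, 2–6 19, 3–4 24, 3–5 23] → take 1–3 (13); add 3.
Step 5: frontier [1–6 23, 2–6 19] → take 2–6 (19); add 6.
Vertex order: 4, 1, 5, 2, 3, 6. The 4th vertex is 2.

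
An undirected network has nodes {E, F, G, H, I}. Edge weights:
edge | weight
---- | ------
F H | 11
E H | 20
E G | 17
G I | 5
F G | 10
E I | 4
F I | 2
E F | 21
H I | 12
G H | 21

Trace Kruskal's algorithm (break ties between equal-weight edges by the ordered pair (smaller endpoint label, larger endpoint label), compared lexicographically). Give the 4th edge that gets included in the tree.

Kruskal: consider edges lightest-first.
F I (2): add — endpoints in different components.
E I (4): add — endpoints in different components.
G I (5): add — endpoints in different components.
F G (10): skip — F and G already connected.
F H (11): add — endpoints in different components.
The 4th edge added is F H.

F-H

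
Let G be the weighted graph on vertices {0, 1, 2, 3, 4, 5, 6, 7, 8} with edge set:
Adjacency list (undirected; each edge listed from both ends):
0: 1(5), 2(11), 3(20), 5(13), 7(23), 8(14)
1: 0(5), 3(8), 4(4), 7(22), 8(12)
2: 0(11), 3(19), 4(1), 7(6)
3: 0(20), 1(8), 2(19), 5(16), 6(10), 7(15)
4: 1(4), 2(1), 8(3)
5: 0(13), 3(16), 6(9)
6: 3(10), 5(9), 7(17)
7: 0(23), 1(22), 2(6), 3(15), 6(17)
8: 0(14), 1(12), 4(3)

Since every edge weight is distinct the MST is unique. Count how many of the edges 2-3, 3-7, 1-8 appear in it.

0

Sort edges by weight, then run Kruskal:
2-4 (1): add — endpoints in different components.
4-8 (3): add — endpoints in different components.
1-4 (4): add — endpoints in different components.
0-1 (5): add — endpoints in different components.
2-7 (6): add — endpoints in different components.
1-3 (8): add — endpoints in different components.
5-6 (9): add — endpoints in different components.
3-6 (10): add — endpoints in different components.
MST edge set: {2-4, 4-8, 1-4, 0-1, 2-7, 1-3, 5-6, 3-6}.
Of the listed edges, {} are in the MST → 0.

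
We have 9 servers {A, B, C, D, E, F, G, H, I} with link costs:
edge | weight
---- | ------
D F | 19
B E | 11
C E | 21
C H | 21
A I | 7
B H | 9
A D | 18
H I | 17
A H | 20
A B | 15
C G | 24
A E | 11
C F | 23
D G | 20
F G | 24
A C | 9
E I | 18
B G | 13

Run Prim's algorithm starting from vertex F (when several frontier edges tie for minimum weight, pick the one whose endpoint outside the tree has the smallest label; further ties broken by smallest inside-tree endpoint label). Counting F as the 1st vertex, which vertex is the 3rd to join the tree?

A

Grow the tree from F using Prim:
Step 1: cheapest edge leaving the tree is D F (19); add D.
Step 2: cheapest edge leaving the tree is A D (18); add A.
Step 3: cheapest edge leaving the tree is A I (7); add I.
Step 4: cheapest edge leaving the tree is A C (9); add C.
Step 5: cheapest edge leaving the tree is A E (11); add E.
Step 6: cheapest edge leaving the tree is B E (11); add B.
Step 7: cheapest edge leaving the tree is B H (9); add H.
Step 8: cheapest edge leaving the tree is B G (13); add G.
Vertex order: F, D, A, I, C, E, B, H, G. The 3rd vertex is A.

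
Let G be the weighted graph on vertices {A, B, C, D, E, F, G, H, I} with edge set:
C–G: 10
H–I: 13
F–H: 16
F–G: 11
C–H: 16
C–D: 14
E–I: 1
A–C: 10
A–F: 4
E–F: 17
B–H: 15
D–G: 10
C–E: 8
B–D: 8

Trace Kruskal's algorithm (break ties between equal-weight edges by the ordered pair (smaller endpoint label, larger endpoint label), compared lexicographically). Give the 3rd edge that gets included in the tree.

Sort edges by weight, then run Kruskal:
E–I (1): add — endpoints in different components.
A–F (4): add — endpoints in different components.
B–D (8): add — endpoints in different components.
C–E (8): add — endpoints in different components.
A–C (10): add — endpoints in different components.
C–G (10): add — endpoints in different components.
D–G (10): add — endpoints in different components.
F–G (11): skip — F and G already connected.
H–I (13): add — endpoints in different components.
The 3rd edge added is B–D.

B-D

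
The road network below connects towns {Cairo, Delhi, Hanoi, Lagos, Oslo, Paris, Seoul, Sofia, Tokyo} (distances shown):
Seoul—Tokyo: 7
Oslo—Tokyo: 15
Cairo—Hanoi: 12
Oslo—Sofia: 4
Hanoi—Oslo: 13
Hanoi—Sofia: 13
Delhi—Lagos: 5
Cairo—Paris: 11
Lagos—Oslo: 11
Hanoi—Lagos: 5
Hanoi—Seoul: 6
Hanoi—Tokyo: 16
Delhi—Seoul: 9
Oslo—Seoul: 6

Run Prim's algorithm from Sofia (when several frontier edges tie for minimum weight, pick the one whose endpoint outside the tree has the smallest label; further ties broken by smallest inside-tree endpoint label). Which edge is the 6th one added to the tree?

Prim, starting at Sofia.
Step 1: cheapest edge leaving the tree is Oslo—Sofia (4); add Oslo.
Step 2: cheapest edge leaving the tree is Oslo—Seoul (6); add Seoul.
Step 3: cheapest edge leaving the tree is Hanoi—Seoul (6); add Hanoi.
Step 4: cheapest edge leaving the tree is Hanoi—Lagos (5); add Lagos.
Step 5: cheapest edge leaving the tree is Delhi—Lagos (5); add Delhi.
Step 6: cheapest edge leaving the tree is Seoul—Tokyo (7); add Tokyo.
Step 7: cheapest edge leaving the tree is Cairo—Hanoi (12); add Cairo.
Step 8: cheapest edge leaving the tree is Cairo—Paris (11); add Paris.
The 6th edge added is Seoul—Tokyo.

Seoul-Tokyo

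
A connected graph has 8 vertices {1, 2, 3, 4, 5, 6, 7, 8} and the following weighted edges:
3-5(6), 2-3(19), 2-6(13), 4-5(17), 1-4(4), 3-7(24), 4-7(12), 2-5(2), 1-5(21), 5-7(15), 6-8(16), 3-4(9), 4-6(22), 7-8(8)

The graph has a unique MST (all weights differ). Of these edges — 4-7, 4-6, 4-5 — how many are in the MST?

1

Kruskal: consider edges lightest-first.
2-5 (2): add — endpoints in different components.
1-4 (4): add — endpoints in different components.
3-5 (6): add — endpoints in different components.
7-8 (8): add — endpoints in different components.
3-4 (9): add — endpoints in different components.
4-7 (12): add — endpoints in different components.
2-6 (13): add — endpoints in different components.
MST edge set: {2-5, 1-4, 3-5, 7-8, 3-4, 4-7, 2-6}.
Of the listed edges, {4-7} are in the MST → 1.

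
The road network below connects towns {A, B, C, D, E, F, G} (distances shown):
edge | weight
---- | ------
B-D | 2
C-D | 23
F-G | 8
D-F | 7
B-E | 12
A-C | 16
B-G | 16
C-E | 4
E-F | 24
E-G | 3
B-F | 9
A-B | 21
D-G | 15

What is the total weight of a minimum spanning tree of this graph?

40

Kruskal: consider edges lightest-first.
B-D (2): add. Components now {A} {B,D} {C} {E} {F} {G}
E-G (3): add. Components now {A} {B,D} {C} {E,G} {F}
C-E (4): add. Components now {A} {B,D} {C,E,G} {F}
D-F (7): add. Components now {A} {B,D,F} {C,E,G}
F-G (8): add. Components now {A} {B,C,D,E,F,G}
B-F (9): skip — B and F already connected.
B-E (12): skip — B and E already connected.
D-G (15): skip — D and G already connected.
A-C (16): add. Components now {A,B,C,D,E,F,G}
MST edges: B-D, E-G, C-E, D-F, F-G, A-C; total weight 2+3+4+7+8+16 = 40.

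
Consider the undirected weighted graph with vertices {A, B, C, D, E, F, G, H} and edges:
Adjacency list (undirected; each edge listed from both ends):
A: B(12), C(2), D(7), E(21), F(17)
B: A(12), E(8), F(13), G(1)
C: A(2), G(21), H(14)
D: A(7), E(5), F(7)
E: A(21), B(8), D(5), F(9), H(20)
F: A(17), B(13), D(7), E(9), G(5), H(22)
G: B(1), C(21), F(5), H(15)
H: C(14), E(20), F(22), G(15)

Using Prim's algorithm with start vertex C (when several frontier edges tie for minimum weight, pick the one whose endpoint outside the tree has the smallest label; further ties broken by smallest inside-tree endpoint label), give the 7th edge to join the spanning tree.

C-H

Grow the tree from C using Prim:
Step 1: cheapest edge leaving the tree is A-C (2); add A.
Step 2: cheapest edge leaving the tree is A-D (7); add D.
Step 3: cheapest edge leaving the tree is D-E (5); add E.
Step 4: cheapest edge leaving the tree is D-F (7); add F.
Step 5: cheapest edge leaving the tree is F-G (5); add G.
Step 6: cheapest edge leaving the tree is B-G (1); add B.
Step 7: cheapest edge leaving the tree is C-H (14); add H.
The 7th edge added is C-H.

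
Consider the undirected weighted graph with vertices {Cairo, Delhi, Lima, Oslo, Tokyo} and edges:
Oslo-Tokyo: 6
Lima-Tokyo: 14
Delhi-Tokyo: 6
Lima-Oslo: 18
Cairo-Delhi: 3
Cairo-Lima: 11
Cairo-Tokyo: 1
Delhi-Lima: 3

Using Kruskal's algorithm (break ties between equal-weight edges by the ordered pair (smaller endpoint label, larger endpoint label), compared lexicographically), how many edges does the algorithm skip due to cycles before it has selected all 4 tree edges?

Kruskal's algorithm — process edges by increasing weight (ties by edge label):
Cairo-Tokyo (1): add — endpoints in different components.
Cairo-Delhi (3): add — endpoints in different components.
Delhi-Lima (3): add — endpoints in different components.
Delhi-Tokyo (6): skip — Tokyo and Delhi already connected.
Oslo-Tokyo (6): add — endpoints in different components.
Edges rejected before the tree was complete: 1.

1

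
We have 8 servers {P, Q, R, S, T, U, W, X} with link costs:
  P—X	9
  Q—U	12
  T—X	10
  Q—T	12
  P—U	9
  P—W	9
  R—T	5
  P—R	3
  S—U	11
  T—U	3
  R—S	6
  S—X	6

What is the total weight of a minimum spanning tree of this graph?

44

Kruskal: consider edges lightest-first.
P—R (3): add — endpoints in different components.
T—U (3): add — endpoints in different components.
R—T (5): add — endpoints in different components.
R—S (6): add — endpoints in different components.
S—X (6): add — endpoints in different components.
P—U (9): skip — U and P already connected.
P—W (9): add — endpoints in different components.
P—X (9): skip — P and X already connected.
T—X (10): skip — T and X already connected.
S—U (11): skip — U and S already connected.
Q—T (12): add — endpoints in different components.
MST edges: P—R, T—U, R—T, R—S, S—X, P—W, Q—T; total weight 3+3+5+6+6+9+12 = 44.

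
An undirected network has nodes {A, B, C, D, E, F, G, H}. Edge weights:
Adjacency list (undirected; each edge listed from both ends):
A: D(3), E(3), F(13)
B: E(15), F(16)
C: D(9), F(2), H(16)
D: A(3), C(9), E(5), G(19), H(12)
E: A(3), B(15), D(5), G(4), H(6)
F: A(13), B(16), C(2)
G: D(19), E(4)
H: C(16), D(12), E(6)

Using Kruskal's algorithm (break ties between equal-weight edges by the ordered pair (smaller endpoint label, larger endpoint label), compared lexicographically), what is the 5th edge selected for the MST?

Kruskal: consider edges lightest-first.
C—F (2): add — endpoints in different components.
A—D (3): add — endpoints in different components.
A—E (3): add — endpoints in different components.
E—G (4): add — endpoints in different components.
D—E (5): skip — D and E already connected.
E—H (6): add — endpoints in different components.
C—D (9): add — endpoints in different components.
D—H (12): skip — D and H already connected.
A—F (13): skip — A and F already connected.
B—E (15): add — endpoints in different components.
The 5th edge added is E—H.

E-H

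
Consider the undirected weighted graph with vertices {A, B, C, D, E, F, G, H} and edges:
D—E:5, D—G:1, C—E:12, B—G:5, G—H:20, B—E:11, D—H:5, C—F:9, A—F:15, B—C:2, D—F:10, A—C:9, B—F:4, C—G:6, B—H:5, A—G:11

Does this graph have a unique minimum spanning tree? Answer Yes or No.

Kruskal: consider edges lightest-first.
D—G (1): add — endpoints in different components.
B—C (2): add — endpoints in different components.
B—F (4): add — endpoints in different components.
B—G (5): add — endpoints in different components.
B—H (5): add — endpoints in different components.
D—E (5): add — endpoints in different components.
D—H (5): skip — D and H already connected.
C—G (6): skip — C and G already connected.
A—C (9): add — endpoints in different components.
Non-tree edge D—H has weight 5, equal to the heaviest edge on its tree cycle — swapping gives another MST of the same weight. Not unique.

No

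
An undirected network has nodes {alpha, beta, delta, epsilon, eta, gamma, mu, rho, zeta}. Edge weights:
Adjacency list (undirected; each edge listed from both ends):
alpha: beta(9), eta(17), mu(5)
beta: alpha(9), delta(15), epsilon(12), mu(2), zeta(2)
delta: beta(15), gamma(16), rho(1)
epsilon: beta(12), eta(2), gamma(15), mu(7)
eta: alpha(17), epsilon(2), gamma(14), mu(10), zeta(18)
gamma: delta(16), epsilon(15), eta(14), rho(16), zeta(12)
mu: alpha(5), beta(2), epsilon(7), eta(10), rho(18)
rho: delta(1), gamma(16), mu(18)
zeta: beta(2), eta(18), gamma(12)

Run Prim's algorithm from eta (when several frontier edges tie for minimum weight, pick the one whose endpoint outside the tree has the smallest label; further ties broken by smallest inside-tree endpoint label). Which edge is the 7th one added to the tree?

Prim's algorithm from eta:
Step 1: cheapest edge leaving the tree is epsilon—eta (2); add epsilon.
Step 2: cheapest edge leaving the tree is epsilon—mu (7); add mu.
Step 3: cheapest edge leaving the tree is beta—mu (2); add beta.
Step 4: cheapest edge leaving the tree is beta—zeta (2); add zeta.
Step 5: cheapest edge leaving the tree is alpha—mu (5); add alpha.
Step 6: cheapest edge leaving the tree is gamma—zeta (12); add gamma.
Step 7: cheapest edge leaving the tree is beta—delta (15); add delta.
Step 8: cheapest edge leaving the tree is delta—rho (1); add rho.
The 7th edge added is beta—delta.

beta-delta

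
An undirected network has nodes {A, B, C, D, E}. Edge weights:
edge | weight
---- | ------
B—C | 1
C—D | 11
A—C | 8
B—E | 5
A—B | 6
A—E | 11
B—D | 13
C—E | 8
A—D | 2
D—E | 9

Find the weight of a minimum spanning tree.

Grow the tree from A using Prim:
Step 1: cheapest edge leaving the tree is A—D (2); add D.
Step 2: cheapest edge leaving the tree is A—B (6); add B.
Step 3: cheapest edge leaving the tree is B—C (1); add C.
Step 4: cheapest edge leaving the tree is B—E (5); add E.
MST edges: A—D, A—B, B—C, B—E; total weight 2+6+1+5 = 14.

14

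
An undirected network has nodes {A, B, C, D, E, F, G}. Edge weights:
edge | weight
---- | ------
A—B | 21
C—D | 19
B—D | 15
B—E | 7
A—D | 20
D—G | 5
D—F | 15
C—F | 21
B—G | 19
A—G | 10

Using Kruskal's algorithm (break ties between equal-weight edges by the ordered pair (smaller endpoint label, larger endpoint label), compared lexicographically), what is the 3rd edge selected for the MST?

A-G

Kruskal: consider edges lightest-first.
D—G (5): add — endpoints in different components.
B—E (7): add — endpoints in different components.
A—G (10): add — endpoints in different components.
B—D (15): add — endpoints in different components.
D—F (15): add — endpoints in different components.
B—G (19): skip — B and G already connected.
C—D (19): add — endpoints in different components.
The 3rd edge added is A—G.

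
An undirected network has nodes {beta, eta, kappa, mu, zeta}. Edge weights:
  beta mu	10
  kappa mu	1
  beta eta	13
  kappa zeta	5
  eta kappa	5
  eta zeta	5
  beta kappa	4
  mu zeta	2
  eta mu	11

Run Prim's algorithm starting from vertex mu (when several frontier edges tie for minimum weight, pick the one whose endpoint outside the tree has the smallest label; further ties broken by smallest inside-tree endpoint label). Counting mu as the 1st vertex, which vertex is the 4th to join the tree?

Prim, starting at mu.
Step 1: cheapest edge leaving the tree is kappa mu (1); add kappa.
Step 2: cheapest edge leaving the tree is mu zeta (2); add zeta.
Step 3: cheapest edge leaving the tree is beta kappa (4); add beta.
Step 4: cheapest edge leaving the tree is eta kappa (5); add eta.
Vertex order: mu, kappa, zeta, beta, eta. The 4th vertex is beta.

beta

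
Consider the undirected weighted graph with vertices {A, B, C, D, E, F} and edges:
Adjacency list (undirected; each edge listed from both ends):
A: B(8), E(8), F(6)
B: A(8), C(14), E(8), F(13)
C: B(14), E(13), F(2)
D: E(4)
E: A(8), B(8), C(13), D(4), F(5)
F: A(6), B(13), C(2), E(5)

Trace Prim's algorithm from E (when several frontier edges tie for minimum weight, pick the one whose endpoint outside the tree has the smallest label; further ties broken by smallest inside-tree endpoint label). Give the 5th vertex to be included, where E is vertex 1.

Prim, starting at E.
Step 1: frontier [D-E 4, E-F 5, A-E 8, B-E 8, C-E 13] → take D-E (4); add D.
Step 2: frontier [E-F 5, A-E 8, B-E 8, C-E 13] → take E-F (5); add F.
Step 3: frontier [A-E 8, B-E 8, C-E 13, C-F 2, A-F 6, B-F 13] → take C-F (2); add C.
Step 4: frontier [B-C 14, A-E 8, B-E 8, A-F 6, B-F 13] → take A-F (6); add A.
Step 5: frontier [A-B 8, B-C 14, B-E 8, B-F 13] → take A-B (8); add B.
Vertex order: E, D, F, C, A, B. The 5th vertex is A.

A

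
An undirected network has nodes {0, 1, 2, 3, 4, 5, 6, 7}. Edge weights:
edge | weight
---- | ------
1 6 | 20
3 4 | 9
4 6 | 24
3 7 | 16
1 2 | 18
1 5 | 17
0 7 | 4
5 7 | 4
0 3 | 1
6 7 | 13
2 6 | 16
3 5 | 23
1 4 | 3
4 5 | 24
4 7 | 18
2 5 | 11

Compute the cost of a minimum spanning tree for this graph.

Sort edges by weight, then run Kruskal:
0 3 (1): add — endpoints in different components.
1 4 (3): add — endpoints in different components.
0 7 (4): add — endpoints in different components.
5 7 (4): add — endpoints in different components.
3 4 (9): add — endpoints in different components.
2 5 (11): add — endpoints in different components.
6 7 (13): add — endpoints in different components.
MST edges: 0 3, 1 4, 0 7, 5 7, 3 4, 2 5, 6 7; total weight 1+3+4+4+9+11+13 = 45.

45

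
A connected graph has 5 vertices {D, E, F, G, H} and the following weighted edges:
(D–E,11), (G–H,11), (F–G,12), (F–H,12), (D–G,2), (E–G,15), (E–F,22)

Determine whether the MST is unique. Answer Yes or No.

Kruskal's algorithm — process edges by increasing weight (ties by edge label):
D–G (2): add. Components now {D,G} {E} {F} {H}
D–E (11): add. Components now {D,E,G} {F} {H}
G–H (11): add. Components now {D,E,G,H} {F}
F–G (12): add. Components now {D,E,F,G,H}
Non-tree edge F–H has weight 12, equal to the heaviest edge on its tree cycle — swapping gives another MST of the same weight. Not unique.

No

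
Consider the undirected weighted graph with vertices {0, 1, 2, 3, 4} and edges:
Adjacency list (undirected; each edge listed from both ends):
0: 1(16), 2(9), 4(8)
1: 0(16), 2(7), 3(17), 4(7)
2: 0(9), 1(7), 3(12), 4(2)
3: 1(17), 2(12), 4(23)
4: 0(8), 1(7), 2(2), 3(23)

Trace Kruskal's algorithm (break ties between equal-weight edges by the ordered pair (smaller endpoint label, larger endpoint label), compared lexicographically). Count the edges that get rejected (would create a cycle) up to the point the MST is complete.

2

Kruskal: consider edges lightest-first.
2-4 (2): add — endpoints in different components.
1-2 (7): add — endpoints in different components.
1-4 (7): skip — 1 and 4 already connected.
0-4 (8): add — endpoints in different components.
0-2 (9): skip — 0 and 2 already connected.
2-3 (12): add — endpoints in different components.
Edges rejected before the tree was complete: 2.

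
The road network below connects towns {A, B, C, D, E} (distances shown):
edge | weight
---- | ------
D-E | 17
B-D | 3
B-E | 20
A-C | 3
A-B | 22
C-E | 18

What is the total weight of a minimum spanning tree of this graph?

41

Prim's algorithm from C:
Step 1: frontier [A-C 3, C-E 18] → take A-C (3); add A.
Step 2: frontier [A-B 22, C-E 18] → take C-E (18); add E.
Step 3: frontier [A-B 22, D-E 17, B-E 20] → take D-E (17); add D.
Step 4: frontier [A-B 22, B-D 3, B-E 20] → take B-D (3); add B.
MST edges: A-C, C-E, D-E, B-D; total weight 3+18+17+3 = 41.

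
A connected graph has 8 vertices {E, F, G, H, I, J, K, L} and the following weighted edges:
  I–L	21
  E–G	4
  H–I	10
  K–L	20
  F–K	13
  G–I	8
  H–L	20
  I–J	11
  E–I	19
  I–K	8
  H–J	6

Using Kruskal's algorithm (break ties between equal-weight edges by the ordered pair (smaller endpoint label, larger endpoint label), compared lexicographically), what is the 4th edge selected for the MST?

Sort edges by weight, then run Kruskal:
E–G (4): add — endpoints in different components.
H–J (6): add — endpoints in different components.
G–I (8): add — endpoints in different components.
I–K (8): add — endpoints in different components.
H–I (10): add — endpoints in different components.
I–J (11): skip — I and J already connected.
F–K (13): add — endpoints in different components.
E–I (19): skip — E and I already connected.
H–L (20): add — endpoints in different components.
The 4th edge added is I–K.

I-K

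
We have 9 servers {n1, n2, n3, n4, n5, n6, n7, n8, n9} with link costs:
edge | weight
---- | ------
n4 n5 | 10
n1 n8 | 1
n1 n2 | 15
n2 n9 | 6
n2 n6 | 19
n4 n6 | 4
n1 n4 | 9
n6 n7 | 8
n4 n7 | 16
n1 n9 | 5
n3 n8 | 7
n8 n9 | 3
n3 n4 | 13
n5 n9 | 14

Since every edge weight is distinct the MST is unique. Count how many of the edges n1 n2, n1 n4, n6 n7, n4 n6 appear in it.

3

Sort edges by weight, then run Kruskal:
n1 n8 (1): add — endpoints in different components.
n8 n9 (3): add — endpoints in different components.
n4 n6 (4): add — endpoints in different components.
n1 n9 (5): skip — n1 and n9 already connected.
n2 n9 (6): add — endpoints in different components.
n3 n8 (7): add — endpoints in different components.
n6 n7 (8): add — endpoints in different components.
n1 n4 (9): add — endpoints in different components.
n4 n5 (10): add — endpoints in different components.
MST edge set: {n1 n8, n8 n9, n4 n6, n2 n9, n3 n8, n6 n7, n1 n4, n4 n5}.
Of the listed edges, {n1 n4, n6 n7, n4 n6} are in the MST → 3.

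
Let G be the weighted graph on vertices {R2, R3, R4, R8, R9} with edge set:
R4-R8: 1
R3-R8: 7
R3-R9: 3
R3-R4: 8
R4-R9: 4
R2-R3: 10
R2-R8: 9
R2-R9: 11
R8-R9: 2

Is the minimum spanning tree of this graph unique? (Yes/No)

Yes

Kruskal's algorithm — process edges by increasing weight (ties by edge label):
R4-R8 (1): add. Components now {R2} {R3} {R4,R8} {R9}
R8-R9 (2): add. Components now {R2} {R3} {R4,R8,R9}
R3-R9 (3): add. Components now {R2} {R3,R4,R8,R9}
R4-R9 (4): skip — R4 and R9 already connected.
R3-R8 (7): skip — R3 and R8 already connected.
R3-R4 (8): skip — R3 and R4 already connected.
R2-R8 (9): add. Components now {R2,R3,R4,R8,R9}
Every non-tree edge has weight strictly greater than the heaviest edge on the tree path between its endpoints, so the MST is unique.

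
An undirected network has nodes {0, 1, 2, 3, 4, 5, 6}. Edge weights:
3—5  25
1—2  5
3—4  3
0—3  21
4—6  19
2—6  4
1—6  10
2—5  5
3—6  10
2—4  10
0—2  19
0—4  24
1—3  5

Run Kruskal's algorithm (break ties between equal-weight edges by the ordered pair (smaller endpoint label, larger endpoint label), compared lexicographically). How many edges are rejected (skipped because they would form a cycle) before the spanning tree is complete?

3

Kruskal's algorithm — process edges by increasing weight (ties by edge label):
3—4 (3): add — endpoints in different components.
2—6 (4): add — endpoints in different components.
1—2 (5): add — endpoints in different components.
1—3 (5): add — endpoints in different components.
2—5 (5): add — endpoints in different components.
1—6 (10): skip — 1 and 6 already connected.
2—4 (10): skip — 2 and 4 already connected.
3—6 (10): skip — 3 and 6 already connected.
0—2 (19): add — endpoints in different components.
Edges rejected before the tree was complete: 3.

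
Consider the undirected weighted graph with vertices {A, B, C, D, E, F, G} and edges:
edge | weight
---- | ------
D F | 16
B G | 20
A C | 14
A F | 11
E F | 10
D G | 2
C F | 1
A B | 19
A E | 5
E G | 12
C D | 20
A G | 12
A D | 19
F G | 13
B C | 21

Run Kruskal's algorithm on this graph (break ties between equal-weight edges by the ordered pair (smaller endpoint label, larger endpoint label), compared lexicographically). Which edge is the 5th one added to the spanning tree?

A-G

Kruskal: consider edges lightest-first.
C F (1): add. Components now {A} {B} {C,F} {D} {E} {G}
D G (2): add. Components now {A} {B} {C,F} {D,G} {E}
A E (5): add. Components now {A,E} {B} {C,F} {D,G}
E F (10): add. Components now {A,C,E,F} {B} {D,G}
A F (11): skip — A and F already connected.
A G (12): add. Components now {A,C,D,E,F,G} {B}
E G (12): skip — E and G already connected.
F G (13): skip — F and G already connected.
A C (14): skip — A and C already connected.
D F (16): skip — D and F already connected.
A B (19): add. Components now {A,B,C,D,E,F,G}
The 5th edge added is A G.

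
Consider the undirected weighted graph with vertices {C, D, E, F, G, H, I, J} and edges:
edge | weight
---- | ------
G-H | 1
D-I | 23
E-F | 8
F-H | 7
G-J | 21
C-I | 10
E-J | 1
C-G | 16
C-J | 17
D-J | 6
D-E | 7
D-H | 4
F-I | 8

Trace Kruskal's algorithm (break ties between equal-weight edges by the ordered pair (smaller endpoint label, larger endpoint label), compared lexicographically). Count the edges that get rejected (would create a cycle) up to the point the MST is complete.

2

Sort edges by weight, then run Kruskal:
E-J (1): add — endpoints in different components.
G-H (1): add — endpoints in different components.
D-H (4): add — endpoints in different components.
D-J (6): add — endpoints in different components.
D-E (7): skip — D and E already connected.
F-H (7): add — endpoints in different components.
E-F (8): skip — E and F already connected.
F-I (8): add — endpoints in different components.
C-I (10): add — endpoints in different components.
Edges rejected before the tree was complete: 2.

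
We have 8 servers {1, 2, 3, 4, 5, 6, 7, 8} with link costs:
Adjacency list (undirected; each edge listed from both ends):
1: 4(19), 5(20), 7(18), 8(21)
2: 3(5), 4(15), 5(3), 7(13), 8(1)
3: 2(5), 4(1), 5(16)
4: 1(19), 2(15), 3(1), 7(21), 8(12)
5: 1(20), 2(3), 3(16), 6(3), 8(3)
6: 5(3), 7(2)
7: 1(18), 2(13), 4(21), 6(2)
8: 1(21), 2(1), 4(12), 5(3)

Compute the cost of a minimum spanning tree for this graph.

33

Kruskal's algorithm — process edges by increasing weight (ties by edge label):
2—8 (1): add — endpoints in different components.
3—4 (1): add — endpoints in different components.
6—7 (2): add — endpoints in different components.
2—5 (3): add — endpoints in different components.
5—6 (3): add — endpoints in different components.
5—8 (3): skip — 5 and 8 already connected.
2—3 (5): add — endpoints in different components.
4—8 (12): skip — 4 and 8 already connected.
2—7 (13): skip — 2 and 7 already connected.
2—4 (15): skip — 2 and 4 already connected.
3—5 (16): skip — 3 and 5 already connected.
1—7 (18): add — endpoints in different components.
MST edges: 2—8, 3—4, 6—7, 2—5, 5—6, 2—3, 1—7; total weight 1+1+2+3+3+5+18 = 33.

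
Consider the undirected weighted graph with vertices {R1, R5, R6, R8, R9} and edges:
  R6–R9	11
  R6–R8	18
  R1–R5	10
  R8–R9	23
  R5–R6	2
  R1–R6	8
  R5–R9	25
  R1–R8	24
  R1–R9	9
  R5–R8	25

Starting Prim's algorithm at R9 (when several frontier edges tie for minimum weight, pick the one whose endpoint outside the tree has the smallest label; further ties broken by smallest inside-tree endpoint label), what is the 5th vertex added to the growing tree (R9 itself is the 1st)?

R8

Prim's algorithm from R9:
Step 1: frontier [R1–R9 9, R6–R9 11, R8–R9 23, R5–R9 25] → take R1–R9 (9); add R1.
Step 2: frontier [R1–R6 8, R1–R5 10, R1–R8 24, R6–R9 11, R8–R9 23, R5–R9 25] → take R1–R6 (8); add R6.
Step 3: frontier [R1–R5 10, R1–R8 24, R5–R6 2, R6–R8 18, R8–R9 23, R5–R9 25] → take R5–R6 (2); add R5.
Step 4: frontier [R1–R8 24, R5–R8 25, R6–R8 18, R8–R9 23] → take R6–R8 (18); add R8.
Vertex order: R9, R1, R6, R5, R8. The 5th vertex is R8.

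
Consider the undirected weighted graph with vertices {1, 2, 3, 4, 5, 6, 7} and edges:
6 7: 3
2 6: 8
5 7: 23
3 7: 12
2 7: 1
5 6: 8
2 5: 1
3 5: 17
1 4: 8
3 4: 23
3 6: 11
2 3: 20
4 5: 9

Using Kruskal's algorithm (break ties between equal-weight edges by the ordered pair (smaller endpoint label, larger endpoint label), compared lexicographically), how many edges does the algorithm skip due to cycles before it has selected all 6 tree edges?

Kruskal's algorithm — process edges by increasing weight (ties by edge label):
2 5 (1): add. Components now {1} {2,5} {3} {4} {6} {7}
2 7 (1): add. Components now {1} {2,5,7} {3} {4} {6}
6 7 (3): add. Components now {1} {2,5,6,7} {3} {4}
1 4 (8): add. Components now {1,4} {2,5,6,7} {3}
2 6 (8): skip — 2 and 6 already connected.
5 6 (8): skip — 5 and 6 already connected.
4 5 (9): add. Components now {1,2,4,5,6,7} {3}
3 6 (11): add. Components now {1,2,3,4,5,6,7}
Edges rejected before the tree was complete: 2.

2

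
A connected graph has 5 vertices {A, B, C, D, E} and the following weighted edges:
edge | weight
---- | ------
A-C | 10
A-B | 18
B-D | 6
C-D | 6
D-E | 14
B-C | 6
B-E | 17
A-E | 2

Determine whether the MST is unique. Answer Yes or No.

Sort edges by weight, then run Kruskal:
A-E (2): add. Components now {A,E} {B} {C} {D}
B-C (6): add. Components now {A,E} {B,C} {D}
B-D (6): add. Components now {A,E} {B,C,D}
C-D (6): skip — C and D already connected.
A-C (10): add. Components now {A,B,C,D,E}
Non-tree edge C-D has weight 6, equal to the heaviest edge on its tree cycle — swapping gives another MST of the same weight. Not unique.

No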